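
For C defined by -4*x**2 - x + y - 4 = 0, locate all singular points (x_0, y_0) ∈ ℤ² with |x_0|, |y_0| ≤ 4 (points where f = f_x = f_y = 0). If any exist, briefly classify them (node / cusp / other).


No singular points in the scanned grid; C is smooth there.

Compute partial derivatives:
  f_x = -8*x - 1.
  f_y = 1.
f_y = 1 is a nonzero constant, so f_y never vanishes: no point (x, y) can satisfy f = f_x = f_y = 0. In particular no (x, y) ∈ {−4, ..., 4}² is singular; the curve is smooth.


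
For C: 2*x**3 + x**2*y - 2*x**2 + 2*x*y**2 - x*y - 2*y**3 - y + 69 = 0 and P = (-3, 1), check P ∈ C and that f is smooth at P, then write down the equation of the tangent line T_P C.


Tangent line at P: 61*x - 7*y + 190 = 0.

Step 1: f(-3, 1) = 0, so P lies on C.
Step 2: partial derivatives
  f_x(x, y) = 6*x**2 + 2*x*y - 4*x + 2*y**2 - y, f_y(x, y) = x**2 + 4*x*y - x - 6*y**2 - 1.
  f_x(P) = 61, f_y(P) = -7 (gradient nonzero, so P is smooth).
Step 3: tangent line at P: 61·(x − -3) + -7·(y − 1) = 0.
Expanding: 61*x - 7*y + 190 = 0.


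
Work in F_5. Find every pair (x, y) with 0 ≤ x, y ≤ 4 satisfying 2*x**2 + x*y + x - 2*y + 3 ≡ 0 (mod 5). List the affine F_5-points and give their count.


Affine F_5-points: {(0, 4), (1, 1), (3, 1), (4, 3)}; count = 4.

For each of the 25 pairs (x, y) ∈ F_5², evaluate f(x, y) mod 5. Record the zeros.
  x = 0: [0↦3, 1↦1, 2↦4, 3↦2, 4↦0]  zeros at y ∈ {4}
  x = 1: [0↦1, 1↦0, 2↦4, 3↦3, 4↦2]  zeros at y ∈ {1}
  x = 2: [0↦3, 1↦3, 2↦3, 3↦3, 4↦3]  zeros at y ∈ ∅
  x = 3: [0↦4, 1↦0, 2↦1, 3↦2, 4↦3]  zeros at y ∈ {1}
  x = 4: [0↦4, 1↦1, 2↦3, 3↦0, 4↦2]  zeros at y ∈ {3}
Collecting zeros: affine points = {(0, 4), (1, 1), (3, 1), (4, 3)}.
Total count |C(F_5)_aff| = 4.


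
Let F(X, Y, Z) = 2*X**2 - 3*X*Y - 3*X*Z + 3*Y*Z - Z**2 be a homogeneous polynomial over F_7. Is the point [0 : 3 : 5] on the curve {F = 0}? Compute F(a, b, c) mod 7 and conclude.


F(0,3,5) ≡ 6 (mod 7); P is NOT on the curve.

Evaluate F(0, 3, 5) term-by-term (mod 7).
  2*X**2 ↦ 2·0·1·1 = 0
  -3*X*Y ↦ -3·0·3·1 = 0
  -3*X*Z ↦ -3·0·1·5 = 0
  3*Y*Z ↦ 3·1·3·5 = 45
  -Z**2 ↦ -1·1·1·25 = -25
Sum: F(0, 3, 5) = (0) + (0) + (0) + (45) + (-25) = 20.
Reducing mod 7: 20 ≡ 6 (mod 7).
Since F(a, b, c) ≡ 6 ≠ 0 (mod 7), P does NOT lie on the curve.


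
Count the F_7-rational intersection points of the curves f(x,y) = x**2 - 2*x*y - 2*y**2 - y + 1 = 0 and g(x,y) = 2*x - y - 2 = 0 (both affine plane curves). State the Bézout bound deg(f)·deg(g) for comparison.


Common zeros: ∅; count = 0; Bézout bound = 2.

deg(f) = 2, deg(g) = 1, so Bézout bound = 2.
Scan x ∈ F_7. For each x, list the y ∈ F_7 with f(x, y) ≡ 0 and those with g(x, y) ≡ 0 (mod 7); the common zeros in that column are the intersection.
  x = 0: f ≡ 0 at y ∈ {4, 6}; g ≡ 0 at y ∈ {5}; common: ∅.
  x = 1: f ≡ 0 at y ∈ {4, 5}; g ≡ 0 at y ∈ {0}; common: ∅.
  x = 2: f ≡ 0 at y ∈ {3, 5}; g ≡ 0 at y ∈ {2}; common: ∅.
  x = 3: f ≡ 0 at y ∈ ∅; g ≡ 0 at y ∈ {4}; common: ∅.
  x = 4: f ≡ 0 at y ∈ {3}; g ≡ 0 at y ∈ {6}; common: ∅.
  x = 5: f ≡ 0 at y ∈ {6}; g ≡ 0 at y ∈ {1}; common: ∅.
  x = 6: f ≡ 0 at y ∈ ∅; g ≡ 0 at y ∈ {3}; common: ∅.
Collecting: common zeros = ∅, so the count is 0.
Comparison with the Bézout bound: 0 ≤ 2 = deg(f)·deg(g), as expected for curves with no common component (the affine F_7-count falls short of the bound because intersections may lie at infinity, over extension fields, or carry multiplicity).


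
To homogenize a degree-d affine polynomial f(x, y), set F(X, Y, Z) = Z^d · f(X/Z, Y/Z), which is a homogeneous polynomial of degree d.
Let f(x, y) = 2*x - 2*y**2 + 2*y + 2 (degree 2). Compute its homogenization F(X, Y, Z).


F(X, Y, Z) = 2*X*Z - 2*Y**2 + 2*Y*Z + 2*Z**2

deg(f) = 2.
Substitute x = X/Z, y = Y/Z into f, then multiply by Z^2.
  monomial 2·x^1·y^0 ↦ 2·X^1·Y^0·Z^1.
  monomial -2·x^0·y^2 ↦ -2·X^0·Y^2·Z^0.
  monomial 2·x^0·y^1 ↦ 2·X^0·Y^1·Z^1.
  monomial 2·x^0·y^0 ↦ 2·X^0·Y^0·Z^2.
Collecting: F(X, Y, Z) = 2*X*Z - 2*Y**2 + 2*Y*Z + 2*Z**2.


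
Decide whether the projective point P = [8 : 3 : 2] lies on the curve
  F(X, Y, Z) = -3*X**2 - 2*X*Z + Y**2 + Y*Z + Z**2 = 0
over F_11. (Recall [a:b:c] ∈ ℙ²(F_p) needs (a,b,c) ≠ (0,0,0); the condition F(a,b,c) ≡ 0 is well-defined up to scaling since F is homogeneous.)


F(8,3,2) ≡ 4 (mod 11); P is NOT on the curve.

Evaluate F(8, 3, 2) term-by-term (mod 11).
  -3*X**2 ↦ -3·64·1·1 = -192
  -2*X*Z ↦ -2·8·1·2 = -32
  Y**2 ↦ 1·1·9·1 = 9
  Y*Z ↦ 1·1·3·2 = 6
  Z**2 ↦ 1·1·1·4 = 4
Sum: F(8, 3, 2) = (-192) + (-32) + (9) + (6) + (4) = -205.
Reducing mod 11: -205 ≡ 4 (mod 11).
Since F(a, b, c) ≡ 4 ≠ 0 (mod 11), P does NOT lie on the curve.


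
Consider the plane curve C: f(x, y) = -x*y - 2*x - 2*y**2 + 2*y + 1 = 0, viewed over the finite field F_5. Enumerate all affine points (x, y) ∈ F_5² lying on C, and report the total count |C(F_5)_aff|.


Affine F_5-points: {(2, 1), (2, 4), (3, 0), (3, 2)}; count = 4.

For each of the 25 pairs (x, y) ∈ F_5², evaluate f(x, y) mod 5. Record the zeros.
  x = 0: [0↦1, 1↦1, 2↦2, 3↦4, 4↦2]  zeros at y ∈ ∅
  x = 1: [0↦4, 1↦3, 2↦3, 3↦4, 4↦1]  zeros at y ∈ ∅
  x = 2: [0↦2, 1↦0, 2↦4, 3↦4, 4↦0]  zeros at y ∈ {1, 4}
  x = 3: [0↦0, 1↦2, 2↦0, 3↦4, 4↦4]  zeros at y ∈ {0, 2}
  x = 4: [0↦3, 1↦4, 2↦1, 3↦4, 4↦3]  zeros at y ∈ ∅
Collecting zeros: affine points = {(2, 1), (2, 4), (3, 0), (3, 2)}.
Total count |C(F_5)_aff| = 4.


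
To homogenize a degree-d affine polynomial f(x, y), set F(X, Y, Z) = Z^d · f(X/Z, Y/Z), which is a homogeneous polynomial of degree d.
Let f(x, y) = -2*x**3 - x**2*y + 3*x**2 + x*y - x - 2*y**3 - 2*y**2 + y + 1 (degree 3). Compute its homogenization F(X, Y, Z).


F(X, Y, Z) = -2*X**3 - X**2*Y + 3*X**2*Z + X*Y*Z - X*Z**2 - 2*Y**3 - 2*Y**2*Z + Y*Z**2 + Z**3

deg(f) = 3.
Substitute x = X/Z, y = Y/Z into f, then multiply by Z^3.
  monomial -2·x^3·y^0 ↦ -2·X^3·Y^0·Z^0.
  monomial -1·x^2·y^1 ↦ -1·X^2·Y^1·Z^0.
  monomial 3·x^2·y^0 ↦ 3·X^2·Y^0·Z^1.
  monomial 1·x^1·y^1 ↦ 1·X^1·Y^1·Z^1.
  monomial -1·x^1·y^0 ↦ -1·X^1·Y^0·Z^2.
  monomial -2·x^0·y^3 ↦ -2·X^0·Y^3·Z^0.
  monomial -2·x^0·y^2 ↦ -2·X^0·Y^2·Z^1.
  monomial 1·x^0·y^1 ↦ 1·X^0·Y^1·Z^2.
  monomial 1·x^0·y^0 ↦ 1·X^0·Y^0·Z^3.
Collecting: F(X, Y, Z) = -2*X**3 - X**2*Y + 3*X**2*Z + X*Y*Z - X*Z**2 - 2*Y**3 - 2*Y**2*Z + Y*Z**2 + Z**3.


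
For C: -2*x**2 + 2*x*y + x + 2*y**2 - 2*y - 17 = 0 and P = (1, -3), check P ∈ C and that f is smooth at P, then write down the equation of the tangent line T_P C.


Tangent line at P: -9*x - 12*y - 27 = 0.

Step 1: f(1, -3) = 0, so P lies on C.
Step 2: partial derivatives
  f_x(x, y) = -4*x + 2*y + 1, f_y(x, y) = 2*x + 4*y - 2.
  f_x(P) = -9, f_y(P) = -12 (gradient nonzero, so P is smooth).
Step 3: tangent line at P: -9·(x − 1) + -12·(y − -3) = 0.
Expanding: -9*x - 12*y - 27 = 0.


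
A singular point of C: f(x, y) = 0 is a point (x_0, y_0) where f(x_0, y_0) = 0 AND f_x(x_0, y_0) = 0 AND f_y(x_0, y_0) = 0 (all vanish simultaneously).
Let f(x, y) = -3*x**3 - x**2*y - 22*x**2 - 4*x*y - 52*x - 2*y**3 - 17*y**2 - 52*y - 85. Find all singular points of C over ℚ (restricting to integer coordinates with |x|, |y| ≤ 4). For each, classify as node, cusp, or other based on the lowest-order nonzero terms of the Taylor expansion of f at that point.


Singular points: {(-2, -3)}; classification: node.

Compute partial derivatives:
  f_x = -9*x**2 - 2*x*y - 44*x - 4*y - 52.
  f_y = -x**2 - 4*x - 6*y**2 - 34*y - 52.
Scan x_0 ∈ {−4, ..., 4}. For each x_0, f_y(x_0, y) is a polynomial in y; find its integer roots y ∈ {−4, ..., 4}, then test f_x and f at those candidates.
  x = -4: f_y(-4, y) = -6*y**2 - 34*y - 52; no integer root y with |y| ≤ 4.
  x = -3: f_y(-3, y) = -6*y**2 - 34*y - 49; no integer root y with |y| ≤ 4.
  x = -2: f_y(-2, y) = -6*y**2 - 34*y - 48; vanishes at y ∈ {-3}. (-2, -3): f_x = 0, f = 0 — SINGULAR.
  x = -1: f_y(-1, y) = -6*y**2 - 34*y - 49; no integer root y with |y| ≤ 4.
  x = 0: f_y(0, y) = -6*y**2 - 34*y - 52; no integer root y with |y| ≤ 4.
  x = 1: f_y(1, y) = -6*y**2 - 34*y - 57; no integer root y with |y| ≤ 4.
  x = 2: f_y(2, y) = -6*y**2 - 34*y - 64; no integer root y with |y| ≤ 4.
  x = 3: f_y(3, y) = -6*y**2 - 34*y - 73; no integer root y with |y| ≤ 4.
  x = 4: f_y(4, y) = -6*y**2 - 34*y - 84; no integer root y with |y| ≤ 4.
Only singular point on the grid: (-2, -3).
Classify: substitute x = -2 + u, y = -3 + v and expand: f = -3*u**3 - u**2*v - u**2 - 2*v**3 + v**2.
No constant or linear terms (consistent with a singular point). Quadratic part: -u**2 + v**2. Cubic part: -3*u**3 - u**2*v - 2*v**3.
The quadratic part v**2 - u**2 = (v − u)(v + u) splits into two distinct linear factors, so there are two distinct tangent lines y − -3 = ±(x − -2) — this is a node (ordinary double point).
Classification: node.


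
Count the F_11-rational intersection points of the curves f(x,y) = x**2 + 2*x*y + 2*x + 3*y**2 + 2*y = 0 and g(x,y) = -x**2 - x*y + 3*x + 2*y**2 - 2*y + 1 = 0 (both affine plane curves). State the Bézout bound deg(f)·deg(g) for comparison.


Common zeros: ∅; count = 0; Bézout bound = 4.

deg(f) = 2, deg(g) = 2, so Bézout bound = 4.
Scan x ∈ F_11. For each x, list the y ∈ F_11 with f(x, y) ≡ 0 and those with g(x, y) ≡ 0 (mod 11); the common zeros in that column are the intersection.
  x = 0: f ≡ 0 at y ∈ {0, 3}; g ≡ 0 at y ∈ ∅; common: ∅.
  x = 1: f ≡ 0 at y ∈ ∅; g ≡ 0 at y ∈ ∅; common: ∅.
  x = 2: f ≡ 0 at y ∈ ∅; g ≡ 0 at y ∈ {5, 8}; common: ∅.
  x = 3: f ≡ 0 at y ∈ {3, 9}; g ≡ 0 at y ∈ ∅; common: ∅.
  x = 4: f ≡ 0 at y ∈ ∅; g ≡ 0 at y ∈ {6, 8}; common: ∅.
  x = 5: f ≡ 0 at y ∈ ∅; g ≡ 0 at y ∈ {10}; common: ∅.
  x = 6: f ≡ 0 at y ∈ {2, 8}; g ≡ 0 at y ∈ ∅; common: ∅.
  x = 7: f ≡ 0 at y ∈ ∅; g ≡ 0 at y ∈ {5}; common: ∅.
  x = 8: f ≡ 0 at y ∈ ∅; g ≡ 0 at y ∈ {7, 9}; common: ∅.
  x = 9: f ≡ 0 at y ∈ {0, 8}; g ≡ 0 at y ∈ ∅; common: ∅.
  x = 10: f ≡ 0 at y ∈ {2, 9}; g ≡ 0 at y ∈ {7, 10}; common: ∅.
Collecting: common zeros = ∅, so the count is 0.
Comparison with the Bézout bound: 0 ≤ 4 = deg(f)·deg(g), as expected for curves with no common component (the affine F_11-count falls short of the bound because intersections may lie at infinity, over extension fields, or carry multiplicity).


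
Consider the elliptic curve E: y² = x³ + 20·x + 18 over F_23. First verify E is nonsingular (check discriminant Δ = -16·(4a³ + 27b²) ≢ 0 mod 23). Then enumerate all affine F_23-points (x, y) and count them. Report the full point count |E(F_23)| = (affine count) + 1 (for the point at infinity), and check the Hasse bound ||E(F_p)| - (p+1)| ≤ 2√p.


Affine points = {(0, 8), (0, 15), (1, 4), (1, 19), (3, 6), (3, 17), (4, 1), (4, 22), (5, 6), (5, 17), (6, 3), (6, 20), (7, 8), (7, 15), (8, 0), (12, 10), (12, 13), (14, 11), (14, 12), (15, 6), (15, 17), (16, 8), (16, 15), (17, 2), (17, 21), (18, 0), (19, 9), (19, 14), (20, 0), (21, 4), (21, 19)}; affine count = 31; |E(F_23)| = 32.

Discriminant check: Δ ∝ 4a³ + 27b² = 4·20³ + 27·18² = 4·8000 + 27·324 ≡ 15 (mod 23). Nonzero ⇒ E is nonsingular.
For each x ∈ F_23, compute rhs = x³ + 20·x + 18 mod 23, then count y ∈ F_23 with y² ≡ rhs.
  x = 0: rhs = 18, matching y values: 8, 15 (2 points).
  x = 1: rhs = 16, matching y values: 4, 19 (2 points).
  x = 2: rhs = 20, matching y values: none (0 points).
  x = 3: rhs = 13, matching y values: 6, 17 (2 points).
  x = 4: rhs = 1, matching y values: 1, 22 (2 points).
  x = 5: rhs = 13, matching y values: 6, 17 (2 points).
  x = 6: rhs = 9, matching y values: 3, 20 (2 points).
  x = 7: rhs = 18, matching y values: 8, 15 (2 points).
  x = 8: rhs = 0, matching y values: 0 (1 points).
  x = 9: rhs = 7, matching y values: none (0 points).
  x = 10: rhs = 22, matching y values: none (0 points).
  x = 11: rhs = 5, matching y values: none (0 points).
  x = 12: rhs = 8, matching y values: 10, 13 (2 points).
  x = 13: rhs = 14, matching y values: none (0 points).
  x = 14: rhs = 6, matching y values: 11, 12 (2 points).
  x = 15: rhs = 13, matching y values: 6, 17 (2 points).
  x = 16: rhs = 18, matching y values: 8, 15 (2 points).
  x = 17: rhs = 4, matching y values: 2, 21 (2 points).
  x = 18: rhs = 0, matching y values: 0 (1 points).
  x = 19: rhs = 12, matching y values: 9, 14 (2 points).
  x = 20: rhs = 0, matching y values: 0 (1 points).
  x = 21: rhs = 16, matching y values: 4, 19 (2 points).
  x = 22: rhs = 20, matching y values: none (0 points).
Total affine count: 31.
Full point count |E(F_23)| = 31 + 1 = 32.
Hasse bound: |32 − (23+1)| = |8| = 8 ≤ 2√23 ≈ 9.5917 ✓.


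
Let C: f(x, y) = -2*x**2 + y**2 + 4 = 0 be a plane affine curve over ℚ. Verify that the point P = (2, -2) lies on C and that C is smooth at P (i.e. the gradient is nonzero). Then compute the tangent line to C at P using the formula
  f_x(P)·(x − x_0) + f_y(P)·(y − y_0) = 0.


Tangent line at P: -8*x - 4*y + 8 = 0.

Step 1: f(2, -2) = 0, so P lies on C.
Step 2: partial derivatives
  f_x(x, y) = -4*x, f_y(x, y) = 2*y.
  f_x(P) = -8, f_y(P) = -4 (gradient nonzero, so P is smooth).
Step 3: tangent line at P: -8·(x − 2) + -4·(y − -2) = 0.
Expanding: -8*x - 4*y + 8 = 0.


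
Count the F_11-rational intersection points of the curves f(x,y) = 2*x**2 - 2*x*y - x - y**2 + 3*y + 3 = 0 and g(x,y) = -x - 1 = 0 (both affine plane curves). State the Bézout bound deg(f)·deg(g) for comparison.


Common zeros: {(10, 6), (10, 10)}; count = 2; Bézout bound = 2.

deg(f) = 2, deg(g) = 1, so Bézout bound = 2.
Scan x ∈ F_11. For each x, list the y ∈ F_11 with f(x, y) ≡ 0 and those with g(x, y) ≡ 0 (mod 11); the common zeros in that column are the intersection.
  x = 0: f ≡ 0 at y ∈ ∅; g ≡ 0 at y ∈ ∅; common: ∅.
  x = 1: f ≡ 0 at y ∈ ∅; g ≡ 0 at y ∈ ∅; common: ∅.
  x = 2: f ≡ 0 at y ∈ {4, 6}; g ≡ 0 at y ∈ ∅; common: ∅.
  x = 3: f ≡ 0 at y ∈ {3, 5}; g ≡ 0 at y ∈ ∅; common: ∅.
  x = 4: f ≡ 0 at y ∈ ∅; g ≡ 0 at y ∈ ∅; common: ∅.
  x = 5: f ≡ 0 at y ∈ ∅; g ≡ 0 at y ∈ ∅; common: ∅.
  x = 6: f ≡ 0 at y ∈ {3, 10}; g ≡ 0 at y ∈ ∅; common: ∅.
  x = 7: f ≡ 0 at y ∈ ∅; g ≡ 0 at y ∈ ∅; common: ∅.
  x = 8: f ≡ 0 at y ∈ {4, 5}; g ≡ 0 at y ∈ ∅; common: ∅.
  x = 9: f ≡ 0 at y ∈ ∅; g ≡ 0 at y ∈ ∅; common: ∅.
  x = 10: f ≡ 0 at y ∈ {6, 10}; g ≡ 0 at y ∈ {0, 1, 2, 3, 4, 5, 6, 7, 8, 9, 10}; common: {6, 10}.
Collecting: common zeros = {(10, 6), (10, 10)}, so the count is 2.
Comparison with the Bézout bound: 2 ≤ 2 = deg(f)·deg(g), as expected for curves with no common component (the bound is attained).


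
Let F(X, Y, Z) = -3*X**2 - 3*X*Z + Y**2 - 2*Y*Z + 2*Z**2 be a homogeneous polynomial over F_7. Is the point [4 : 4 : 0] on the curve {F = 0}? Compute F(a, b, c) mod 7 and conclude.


F(4,4,0) ≡ 3 (mod 7); P is NOT on the curve.

Evaluate F(4, 4, 0) term-by-term (mod 7).
  -3*X**2 ↦ -3·16·1·1 = -48
  -3*X*Z ↦ -3·4·1·0 = 0
  Y**2 ↦ 1·1·16·1 = 16
  -2*Y*Z ↦ -2·1·4·0 = 0
  2*Z**2 ↦ 2·1·1·0 = 0
Sum: F(4, 4, 0) = (-48) + (0) + (16) + (0) + (0) = -32.
Reducing mod 7: -32 ≡ 3 (mod 7).
Since F(a, b, c) ≡ 3 ≠ 0 (mod 7), P does NOT lie on the curve.


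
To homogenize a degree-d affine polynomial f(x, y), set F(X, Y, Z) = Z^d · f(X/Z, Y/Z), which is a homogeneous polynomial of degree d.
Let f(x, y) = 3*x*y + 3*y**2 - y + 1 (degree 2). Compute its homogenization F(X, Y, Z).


F(X, Y, Z) = 3*X*Y + 3*Y**2 - Y*Z + Z**2

deg(f) = 2.
Substitute x = X/Z, y = Y/Z into f, then multiply by Z^2.
  monomial 3·x^1·y^1 ↦ 3·X^1·Y^1·Z^0.
  monomial 3·x^0·y^2 ↦ 3·X^0·Y^2·Z^0.
  monomial -1·x^0·y^1 ↦ -1·X^0·Y^1·Z^1.
  monomial 1·x^0·y^0 ↦ 1·X^0·Y^0·Z^2.
Collecting: F(X, Y, Z) = 3*X*Y + 3*Y**2 - Y*Z + Z**2.


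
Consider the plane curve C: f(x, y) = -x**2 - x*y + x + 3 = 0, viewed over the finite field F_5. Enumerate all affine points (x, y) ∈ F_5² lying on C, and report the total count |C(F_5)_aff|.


Affine F_5-points: {(1, 3), (2, 3), (3, 4), (4, 4)}; count = 4.

For each of the 25 pairs (x, y) ∈ F_5², evaluate f(x, y) mod 5. Record the zeros.
  x = 0: [0↦3, 1↦3, 2↦3, 3↦3, 4↦3]  zeros at y ∈ ∅
  x = 1: [0↦3, 1↦2, 2↦1, 3↦0, 4↦4]  zeros at y ∈ {3}
  x = 2: [0↦1, 1↦4, 2↦2, 3↦0, 4↦3]  zeros at y ∈ {3}
  x = 3: [0↦2, 1↦4, 2↦1, 3↦3, 4↦0]  zeros at y ∈ {4}
  x = 4: [0↦1, 1↦2, 2↦3, 3↦4, 4↦0]  zeros at y ∈ {4}
Collecting zeros: affine points = {(1, 3), (2, 3), (3, 4), (4, 4)}.
Total count |C(F_5)_aff| = 4.


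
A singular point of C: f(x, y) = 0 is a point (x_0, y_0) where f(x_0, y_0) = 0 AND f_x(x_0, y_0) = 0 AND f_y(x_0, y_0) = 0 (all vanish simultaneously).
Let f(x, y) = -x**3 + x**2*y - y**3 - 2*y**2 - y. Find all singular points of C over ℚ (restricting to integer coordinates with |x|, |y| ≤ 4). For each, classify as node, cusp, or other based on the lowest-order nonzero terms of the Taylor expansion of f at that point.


Singular points: {(0, -1)}; classification: node.

Compute partial derivatives:
  f_x = -3*x**2 + 2*x*y.
  f_y = x**2 - 3*y**2 - 4*y - 1.
Scan x_0 ∈ {−4, ..., 4}. For each x_0, f_y(x_0, y) is a polynomial in y; find its integer roots y ∈ {−4, ..., 4}, then test f_x and f at those candidates.
  x = -4: f_y(-4, y) = -3*y**2 - 4*y + 15; vanishes at y ∈ {-3}. (-4, -3): f_x = -24 ≠ 0.
  x = -3: f_y(-3, y) = -3*y**2 - 4*y + 8; no integer root y with |y| ≤ 4.
  x = -2: f_y(-2, y) = -3*y**2 - 4*y + 3; no integer root y with |y| ≤ 4.
  x = -1: f_y(-1, y) = -3*y**2 - 4*y; vanishes at y ∈ {0}. (-1, 0): f_x = -3 ≠ 0.
  x = 0: f_y(0, y) = -3*y**2 - 4*y - 1; vanishes at y ∈ {-1}. (0, -1): f_x = 0, f = 0 — SINGULAR.
  x = 1: f_y(1, y) = -3*y**2 - 4*y; vanishes at y ∈ {0}. (1, 0): f_x = -3 ≠ 0.
  x = 2: f_y(2, y) = -3*y**2 - 4*y + 3; no integer root y with |y| ≤ 4.
  x = 3: f_y(3, y) = -3*y**2 - 4*y + 8; no integer root y with |y| ≤ 4.
  x = 4: f_y(4, y) = -3*y**2 - 4*y + 15; vanishes at y ∈ {-3}. (4, -3): f_x = -72 ≠ 0.
Only singular point on the grid: (0, -1).
Classify: substitute x = 0 + u, y = -1 + v and expand: f = -u**3 + u**2*v - u**2 - v**3 + v**2.
No constant or linear terms (consistent with a singular point). Quadratic part: -u**2 + v**2. Cubic part: -u**3 + u**2*v - v**3.
The quadratic part v**2 - u**2 = (v − u)(v + u) splits into two distinct linear factors, so there are two distinct tangent lines y − -1 = ±(x − 0) — this is a node (ordinary double point).
Classification: node.


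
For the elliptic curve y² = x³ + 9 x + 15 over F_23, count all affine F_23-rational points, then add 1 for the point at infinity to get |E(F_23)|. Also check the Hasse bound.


Affine points = {(1, 5), (1, 18), (2, 8), (2, 15), (3, 0), (4, 0), (5, 1), (5, 22), (6, 3), (6, 20), (8, 1), (8, 22), (10, 1), (10, 22), (13, 11), (13, 12), (15, 11), (15, 12), (16, 0), (18, 11), (18, 12), (21, 9), (21, 14)}; affine count = 23; |E(F_23)| = 24.

Discriminant check: Δ ∝ 4a³ + 27b² = 4·9³ + 27·15² = 4·729 + 27·225 ≡ 21 (mod 23). Nonzero ⇒ E is nonsingular.
For each x ∈ F_23, compute rhs = x³ + 9·x + 15 mod 23, then count y ∈ F_23 with y² ≡ rhs.
  x = 0: rhs = 15, matching y values: none (0 points).
  x = 1: rhs = 2, matching y values: 5, 18 (2 points).
  x = 2: rhs = 18, matching y values: 8, 15 (2 points).
  x = 3: rhs = 0, matching y values: 0 (1 points).
  x = 4: rhs = 0, matching y values: 0 (1 points).
  x = 5: rhs = 1, matching y values: 1, 22 (2 points).
  x = 6: rhs = 9, matching y values: 3, 20 (2 points).
  x = 7: rhs = 7, matching y values: none (0 points).
  x = 8: rhs = 1, matching y values: 1, 22 (2 points).
  x = 9: rhs = 20, matching y values: none (0 points).
  x = 10: rhs = 1, matching y values: 1, 22 (2 points).
  x = 11: rhs = 19, matching y values: none (0 points).
  x = 12: rhs = 11, matching y values: none (0 points).
  x = 13: rhs = 6, matching y values: 11, 12 (2 points).
  x = 14: rhs = 10, matching y values: none (0 points).
  x = 15: rhs = 6, matching y values: 11, 12 (2 points).
  x = 16: rhs = 0, matching y values: 0 (1 points).
  x = 17: rhs = 21, matching y values: none (0 points).
  x = 18: rhs = 6, matching y values: 11, 12 (2 points).
  x = 19: rhs = 7, matching y values: none (0 points).
  x = 20: rhs = 7, matching y values: none (0 points).
  x = 21: rhs = 12, matching y values: 9, 14 (2 points).
  x = 22: rhs = 5, matching y values: none (0 points).
Total affine count: 23.
Full point count |E(F_23)| = 23 + 1 = 24.
Hasse bound: |24 − (23+1)| = |0| = 0 ≤ 2√23 ≈ 9.5917 ✓.


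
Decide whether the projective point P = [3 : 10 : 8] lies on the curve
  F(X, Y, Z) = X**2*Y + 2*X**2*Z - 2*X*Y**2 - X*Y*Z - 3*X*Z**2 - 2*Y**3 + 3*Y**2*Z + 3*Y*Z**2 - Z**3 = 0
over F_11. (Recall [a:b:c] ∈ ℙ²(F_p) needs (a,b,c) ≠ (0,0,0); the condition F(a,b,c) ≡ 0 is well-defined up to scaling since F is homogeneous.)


F(3,10,8) ≡ 10 (mod 11); P is NOT on the curve.

Evaluate F(3, 10, 8) term-by-term (mod 11).
  X**2*Y ↦ 1·9·10·1 = 90
  2*X**2*Z ↦ 2·9·1·8 = 144
  -2*X*Y**2 ↦ -2·3·100·1 = -600
  -X*Y*Z ↦ -1·3·10·8 = -240
  -3*X*Z**2 ↦ -3·3·1·64 = -576
  -2*Y**3 ↦ -2·1·1000·1 = -2000
  3*Y**2*Z ↦ 3·1·100·8 = 2400
  3*Y*Z**2 ↦ 3·1·10·64 = 1920
  -Z**3 ↦ -1·1·1·512 = -512
Sum: F(3, 10, 8) = (90) + (144) + (-600) + (-240) + (-576) + (-2000) + (2400) + (1920) + (-512) = 626.
Reducing mod 11: 626 ≡ 10 (mod 11).
Since F(a, b, c) ≡ 10 ≠ 0 (mod 11), P does NOT lie on the curve.


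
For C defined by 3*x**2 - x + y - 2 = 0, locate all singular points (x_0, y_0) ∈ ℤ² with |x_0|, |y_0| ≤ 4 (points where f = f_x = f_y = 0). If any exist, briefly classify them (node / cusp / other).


No singular points in the scanned grid; C is smooth there.

Compute partial derivatives:
  f_x = 6*x - 1.
  f_y = 1.
f_y = 1 is a nonzero constant, so f_y never vanishes: no point (x, y) can satisfy f = f_x = f_y = 0. In particular no (x, y) ∈ {−4, ..., 4}² is singular; the curve is smooth.


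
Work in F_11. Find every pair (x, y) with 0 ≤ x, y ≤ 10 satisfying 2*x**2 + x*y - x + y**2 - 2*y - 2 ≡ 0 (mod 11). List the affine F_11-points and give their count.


Affine F_11-points: {(0, 6), (0, 7), (1, 4), (1, 8), (3, 4), (3, 6), (8, 7), (8, 9), (10, 5), (10, 9)}; count = 10.

For each of the 121 pairs (x, y) ∈ F_11², evaluate f(x, y) mod 11. Record the zeros.
  x = 0: [0↦9, 1↦8, 2↦9, 3↦1, 4↦6, 5↦2, 6↦0, 7↦0, 8↦2, 9↦6, 10↦1]  zeros at y ∈ {6, 7}
  x = 1: [0↦10, 1↦10, 2↦1, 3↦5, 4↦0, 5↦8, 6↦7, 7↦8, 8↦0, 9↦5, 10↦1]  zeros at y ∈ {4, 8}
  x = 2: [0↦4, 1↦5, 2↦8, 3↦2, 4↦9, 5↦7, 6↦7, 7↦9, 8↦2, 9↦8, 10↦5]  zeros at y ∈ ∅
  x = 3: [0↦2, 1↦4, 2↦8, 3↦3, 4↦0, 5↦10, 6↦0, 7↦3, 8↦8, 9↦4, 10↦2]  zeros at y ∈ {4, 6}
  x = 4: [0↦4, 1↦7, 2↦1, 3↦8, 4↦6, 5↦6, 6↦8, 7↦1, 8↦7, 9↦4, 10↦3]  zeros at y ∈ ∅
  x = 5: [0↦10, 1↦3, 2↦9, 3↦6, 4↦5, 5↦6, 6↦9, 7↦3, 8↦10, 9↦8, 10↦8]  zeros at y ∈ ∅
  x = 6: [0↦9, 1↦3, 2↦10, 3↦8, 4↦8, 5↦10, 6↦3, 7↦9, 8↦6, 9↦5, 10↦6]  zeros at y ∈ ∅
  x = 7: [0↦1, 1↦7, 2↦4, 3↦3, 4↦4, 5↦7, 6↦1, 7↦8, 8↦6, 9↦6, 10↦8]  zeros at y ∈ ∅
  x = 8: [0↦8, 1↦4, 2↦2, 3↦2, 4↦4, 5↦8, 6↦3, 7↦0, 8↦10, 9↦0, 10↦3]  zeros at y ∈ {7, 9}
  x = 9: [0↦8, 1↦5, 2↦4, 3↦5, 4↦8, 5↦2, 6↦9, 7↦7, 8↦7, 9↦9, 10↦2]  zeros at y ∈ ∅
  x = 10: [0↦1, 1↦10, 2↦10, 3↦1, 4↦5, 5↦0, 6↦8, 7↦7, 8↦8, 9↦0, 10↦5]  zeros at y ∈ {5, 9}
Collecting zeros: affine points = {(0, 6), (0, 7), (1, 4), (1, 8), (3, 4), (3, 6), (8, 7), (8, 9), (10, 5), (10, 9)}.
Total count |C(F_11)_aff| = 10.


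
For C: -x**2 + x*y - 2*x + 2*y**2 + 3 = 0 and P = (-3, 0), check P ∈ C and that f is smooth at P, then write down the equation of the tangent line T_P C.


Tangent line at P: 4*x - 3*y + 12 = 0.

Step 1: f(-3, 0) = 0, so P lies on C.
Step 2: partial derivatives
  f_x(x, y) = -2*x + y - 2, f_y(x, y) = x + 4*y.
  f_x(P) = 4, f_y(P) = -3 (gradient nonzero, so P is smooth).
Step 3: tangent line at P: 4·(x − -3) + -3·(y − 0) = 0.
Expanding: 4*x - 3*y + 12 = 0.


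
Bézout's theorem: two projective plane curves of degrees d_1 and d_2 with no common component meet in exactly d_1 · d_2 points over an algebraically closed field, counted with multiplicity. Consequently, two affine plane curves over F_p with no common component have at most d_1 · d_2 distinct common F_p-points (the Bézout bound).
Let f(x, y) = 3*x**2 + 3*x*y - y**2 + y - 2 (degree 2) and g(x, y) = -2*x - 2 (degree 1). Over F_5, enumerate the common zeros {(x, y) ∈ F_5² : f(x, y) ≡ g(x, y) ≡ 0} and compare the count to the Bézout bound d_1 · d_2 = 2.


Common zeros: ∅; count = 0; Bézout bound = 2.

deg(f) = 2, deg(g) = 1, so Bézout bound = 2.
Scan x ∈ F_5. For each x, list the y ∈ F_5 with f(x, y) ≡ 0 and those with g(x, y) ≡ 0 (mod 5); the common zeros in that column are the intersection.
  x = 0: f ≡ 0 at y ∈ ∅; g ≡ 0 at y ∈ ∅; common: ∅.
  x = 1: f ≡ 0 at y ∈ {2}; g ≡ 0 at y ∈ ∅; common: ∅.
  x = 2: f ≡ 0 at y ∈ {0, 2}; g ≡ 0 at y ∈ ∅; common: ∅.
  x = 3: f ≡ 0 at y ∈ {0}; g ≡ 0 at y ∈ ∅; common: ∅.
  x = 4: f ≡ 0 at y ∈ ∅; g ≡ 0 at y ∈ {0, 1, 2, 3, 4}; common: ∅.
Collecting: common zeros = ∅, so the count is 0.
Comparison with the Bézout bound: 0 ≤ 2 = deg(f)·deg(g), as expected for curves with no common component (the affine F_5-count falls short of the bound because intersections may lie at infinity, over extension fields, or carry multiplicity).


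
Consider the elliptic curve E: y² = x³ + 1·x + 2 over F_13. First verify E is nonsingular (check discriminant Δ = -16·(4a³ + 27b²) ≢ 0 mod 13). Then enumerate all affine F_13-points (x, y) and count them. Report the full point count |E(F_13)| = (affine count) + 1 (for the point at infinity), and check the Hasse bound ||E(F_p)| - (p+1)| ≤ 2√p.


Affine points = {(1, 2), (1, 11), (2, 5), (2, 8), (6, 4), (6, 9), (7, 1), (7, 12), (9, 5), (9, 8), (12, 0)}; affine count = 11; |E(F_13)| = 12.

Discriminant check: Δ ∝ 4a³ + 27b² = 4·1³ + 27·2² = 4·1 + 27·4 ≡ 8 (mod 13). Nonzero ⇒ E is nonsingular.
For each x ∈ F_13, compute rhs = x³ + 1·x + 2 mod 13, then count y ∈ F_13 with y² ≡ rhs.
  x = 0: rhs = 2, matching y values: none (0 points).
  x = 1: rhs = 4, matching y values: 2, 11 (2 points).
  x = 2: rhs = 12, matching y values: 5, 8 (2 points).
  x = 3: rhs = 6, matching y values: none (0 points).
  x = 4: rhs = 5, matching y values: none (0 points).
  x = 5: rhs = 2, matching y values: none (0 points).
  x = 6: rhs = 3, matching y values: 4, 9 (2 points).
  x = 7: rhs = 1, matching y values: 1, 12 (2 points).
  x = 8: rhs = 2, matching y values: none (0 points).
  x = 9: rhs = 12, matching y values: 5, 8 (2 points).
  x = 10: rhs = 11, matching y values: none (0 points).
  x = 11: rhs = 5, matching y values: none (0 points).
  x = 12: rhs = 0, matching y values: 0 (1 points).
Total affine count: 11.
Full point count |E(F_13)| = 11 + 1 = 12.
Hasse bound: |12 − (13+1)| = |-2| = 2 ≤ 2√13 ≈ 7.2111 ✓.


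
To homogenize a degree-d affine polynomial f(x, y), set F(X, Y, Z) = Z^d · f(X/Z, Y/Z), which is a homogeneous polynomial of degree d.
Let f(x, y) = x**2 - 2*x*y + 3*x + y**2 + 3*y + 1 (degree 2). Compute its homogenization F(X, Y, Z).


F(X, Y, Z) = X**2 - 2*X*Y + 3*X*Z + Y**2 + 3*Y*Z + Z**2

deg(f) = 2.
Substitute x = X/Z, y = Y/Z into f, then multiply by Z^2.
  monomial 1·x^2·y^0 ↦ 1·X^2·Y^0·Z^0.
  monomial -2·x^1·y^1 ↦ -2·X^1·Y^1·Z^0.
  monomial 3·x^1·y^0 ↦ 3·X^1·Y^0·Z^1.
  monomial 1·x^0·y^2 ↦ 1·X^0·Y^2·Z^0.
  monomial 3·x^0·y^1 ↦ 3·X^0·Y^1·Z^1.
  monomial 1·x^0·y^0 ↦ 1·X^0·Y^0·Z^2.
Collecting: F(X, Y, Z) = X**2 - 2*X*Y + 3*X*Z + Y**2 + 3*Y*Z + Z**2.


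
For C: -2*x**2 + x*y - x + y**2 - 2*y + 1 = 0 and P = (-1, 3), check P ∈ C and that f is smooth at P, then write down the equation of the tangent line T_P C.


Tangent line at P: 6*x + 3*y - 3 = 0.

Step 1: f(-1, 3) = 0, so P lies on C.
Step 2: partial derivatives
  f_x(x, y) = -4*x + y - 1, f_y(x, y) = x + 2*y - 2.
  f_x(P) = 6, f_y(P) = 3 (gradient nonzero, so P is smooth).
Step 3: tangent line at P: 6·(x − -1) + 3·(y − 3) = 0.
Expanding: 6*x + 3*y - 3 = 0.


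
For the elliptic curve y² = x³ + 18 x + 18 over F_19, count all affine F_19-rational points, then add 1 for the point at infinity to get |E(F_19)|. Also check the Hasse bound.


Affine points = {(2, 9), (2, 10), (3, 2), (3, 17), (5, 9), (5, 10), (6, 0), (8, 3), (8, 16), (9, 4), (9, 15), (10, 1), (10, 18), (12, 9), (12, 10), (13, 6), (13, 13)}; affine count = 17; |E(F_19)| = 18.

Discriminant check: Δ ∝ 4a³ + 27b² = 4·18³ + 27·18² = 4·5832 + 27·324 ≡ 4 (mod 19). Nonzero ⇒ E is nonsingular.
For each x ∈ F_19, compute rhs = x³ + 18·x + 18 mod 19, then count y ∈ F_19 with y² ≡ rhs.
  x = 0: rhs = 18, matching y values: none (0 points).
  x = 1: rhs = 18, matching y values: none (0 points).
  x = 2: rhs = 5, matching y values: 9, 10 (2 points).
  x = 3: rhs = 4, matching y values: 2, 17 (2 points).
  x = 4: rhs = 2, matching y values: none (0 points).
  x = 5: rhs = 5, matching y values: 9, 10 (2 points).
  x = 6: rhs = 0, matching y values: 0 (1 points).
  x = 7: rhs = 12, matching y values: none (0 points).
  x = 8: rhs = 9, matching y values: 3, 16 (2 points).
  x = 9: rhs = 16, matching y values: 4, 15 (2 points).
  x = 10: rhs = 1, matching y values: 1, 18 (2 points).
  x = 11: rhs = 8, matching y values: none (0 points).
  x = 12: rhs = 5, matching y values: 9, 10 (2 points).
  x = 13: rhs = 17, matching y values: 6, 13 (2 points).
  x = 14: rhs = 12, matching y values: none (0 points).
  x = 15: rhs = 15, matching y values: none (0 points).
  x = 16: rhs = 13, matching y values: none (0 points).
  x = 17: rhs = 12, matching y values: none (0 points).
  x = 18: rhs = 18, matching y values: none (0 points).
Total affine count: 17.
Full point count |E(F_19)| = 17 + 1 = 18.
Hasse bound: |18 − (19+1)| = |-2| = 2 ≤ 2√19 ≈ 8.7178 ✓.


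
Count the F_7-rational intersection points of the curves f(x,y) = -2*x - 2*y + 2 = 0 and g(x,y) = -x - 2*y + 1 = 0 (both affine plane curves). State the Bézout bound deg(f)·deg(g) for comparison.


Common zeros: {(1, 0)}; count = 1; Bézout bound = 1.

deg(f) = 1, deg(g) = 1, so Bézout bound = 1.
Scan x ∈ F_7. For each x, list the y ∈ F_7 with f(x, y) ≡ 0 and those with g(x, y) ≡ 0 (mod 7); the common zeros in that column are the intersection.
  x = 0: f ≡ 0 at y ∈ {1}; g ≡ 0 at y ∈ {4}; common: ∅.
  x = 1: f ≡ 0 at y ∈ {0}; g ≡ 0 at y ∈ {0}; common: {0}.
  x = 2: f ≡ 0 at y ∈ {6}; g ≡ 0 at y ∈ {3}; common: ∅.
  x = 3: f ≡ 0 at y ∈ {5}; g ≡ 0 at y ∈ {6}; common: ∅.
  x = 4: f ≡ 0 at y ∈ {4}; g ≡ 0 at y ∈ {2}; common: ∅.
  x = 5: f ≡ 0 at y ∈ {3}; g ≡ 0 at y ∈ {5}; common: ∅.
  x = 6: f ≡ 0 at y ∈ {2}; g ≡ 0 at y ∈ {1}; common: ∅.
Collecting: common zeros = {(1, 0)}, so the count is 1.
Comparison with the Bézout bound: 1 ≤ 1 = deg(f)·deg(g), as expected for curves with no common component (the bound is attained).


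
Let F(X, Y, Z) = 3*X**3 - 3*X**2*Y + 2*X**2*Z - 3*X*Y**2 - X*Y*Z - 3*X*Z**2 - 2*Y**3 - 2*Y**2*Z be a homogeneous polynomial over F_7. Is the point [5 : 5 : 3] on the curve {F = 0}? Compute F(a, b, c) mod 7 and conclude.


F(5,5,3) ≡ 5 (mod 7); P is NOT on the curve.

Evaluate F(5, 5, 3) term-by-term (mod 7).
  3*X**3 ↦ 3·125·1·1 = 375
  -3*X**2*Y ↦ -3·25·5·1 = -375
  2*X**2*Z ↦ 2·25·1·3 = 150
  -3*X*Y**2 ↦ -3·5·25·1 = -375
  -X*Y*Z ↦ -1·5·5·3 = -75
  -3*X*Z**2 ↦ -3·5·1·9 = -135
  -2*Y**3 ↦ -2·1·125·1 = -250
  -2*Y**2*Z ↦ -2·1·25·3 = -150
Sum: F(5, 5, 3) = (375) + (-375) + (150) + (-375) + (-75) + (-135) + (-250) + (-150) = -835.
Reducing mod 7: -835 ≡ 5 (mod 7).
Since F(a, b, c) ≡ 5 ≠ 0 (mod 7), P does NOT lie on the curve.


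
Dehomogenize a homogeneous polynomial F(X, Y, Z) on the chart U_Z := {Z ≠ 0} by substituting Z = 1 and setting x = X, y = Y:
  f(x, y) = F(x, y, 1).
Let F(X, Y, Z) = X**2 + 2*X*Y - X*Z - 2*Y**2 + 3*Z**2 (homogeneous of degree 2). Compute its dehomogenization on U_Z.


f(x, y) = x**2 + 2*x*y - x - 2*y**2 + 3

On U_Z we set Z = 1. Each monomial c·X^i·Y^j·Z^k in F becomes c·x^i·y^j·1^k = c·x^i·y^j.
Substituting Z = 1: F(X, Y, 1) = x**2 + 2*x*y - x - 2*y**2 + 3.
Note: deg(f) ≤ deg(F) = 2; strict inequality happens when F is divisible by Z (lost terms).


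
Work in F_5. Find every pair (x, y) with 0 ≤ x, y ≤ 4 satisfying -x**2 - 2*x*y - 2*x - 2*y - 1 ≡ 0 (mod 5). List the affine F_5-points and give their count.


Affine F_5-points: {(0, 2), (1, 4), (2, 1), (3, 3), (4, 0), (4, 1), (4, 2), (4, 3), (4, 4)}; count = 9.

For each of the 25 pairs (x, y) ∈ F_5², evaluate f(x, y) mod 5. Record the zeros.
  x = 0: [0↦4, 1↦2, 2↦0, 3↦3, 4↦1]  zeros at y ∈ {2}
  x = 1: [0↦1, 1↦2, 2↦3, 3↦4, 4↦0]  zeros at y ∈ {4}
  x = 2: [0↦1, 1↦0, 2↦4, 3↦3, 4↦2]  zeros at y ∈ {1}
  x = 3: [0↦4, 1↦1, 2↦3, 3↦0, 4↦2]  zeros at y ∈ {3}
  x = 4: [0↦0, 1↦0, 2↦0, 3↦0, 4↦0]  zeros at y ∈ {0, 1, 2, 3, 4}
Collecting zeros: affine points = {(0, 2), (1, 4), (2, 1), (3, 3), (4, 0), (4, 1), (4, 2), (4, 3), (4, 4)}.
Total count |C(F_5)_aff| = 9.


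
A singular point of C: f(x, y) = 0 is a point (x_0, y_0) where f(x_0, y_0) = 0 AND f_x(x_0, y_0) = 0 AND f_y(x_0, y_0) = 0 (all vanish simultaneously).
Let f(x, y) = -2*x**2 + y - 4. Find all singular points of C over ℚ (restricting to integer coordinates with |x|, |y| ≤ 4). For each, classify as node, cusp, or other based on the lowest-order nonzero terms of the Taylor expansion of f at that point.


No singular points in the scanned grid; C is smooth there.

Compute partial derivatives:
  f_x = -4*x.
  f_y = 1.
f_y = 1 is a nonzero constant, so f_y never vanishes: no point (x, y) can satisfy f = f_x = f_y = 0. In particular no (x, y) ∈ {−4, ..., 4}² is singular; the curve is smooth.


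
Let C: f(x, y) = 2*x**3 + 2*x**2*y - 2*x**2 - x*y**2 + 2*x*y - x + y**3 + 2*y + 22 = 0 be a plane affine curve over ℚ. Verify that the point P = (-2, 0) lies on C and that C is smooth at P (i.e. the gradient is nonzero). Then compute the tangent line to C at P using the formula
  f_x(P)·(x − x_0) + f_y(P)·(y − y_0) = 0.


Tangent line at P: 31*x + 6*y + 62 = 0.

Step 1: f(-2, 0) = 0, so P lies on C.
Step 2: partial derivatives
  f_x(x, y) = 6*x**2 + 4*x*y - 4*x - y**2 + 2*y - 1, f_y(x, y) = 2*x**2 - 2*x*y + 2*x + 3*y**2 + 2.
  f_x(P) = 31, f_y(P) = 6 (gradient nonzero, so P is smooth).
Step 3: tangent line at P: 31·(x − -2) + 6·(y − 0) = 0.
Expanding: 31*x + 6*y + 62 = 0.


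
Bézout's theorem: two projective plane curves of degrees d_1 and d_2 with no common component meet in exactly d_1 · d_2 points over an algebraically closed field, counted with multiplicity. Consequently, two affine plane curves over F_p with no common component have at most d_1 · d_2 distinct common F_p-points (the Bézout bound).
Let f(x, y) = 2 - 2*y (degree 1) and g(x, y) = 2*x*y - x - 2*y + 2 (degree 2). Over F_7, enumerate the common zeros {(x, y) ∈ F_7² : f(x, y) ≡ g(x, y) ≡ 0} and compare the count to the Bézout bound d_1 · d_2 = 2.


Common zeros: {(0, 1)}; count = 1; Bézout bound = 2.

deg(f) = 1, deg(g) = 2, so Bézout bound = 2.
Scan x ∈ F_7. For each x, list the y ∈ F_7 with f(x, y) ≡ 0 and those with g(x, y) ≡ 0 (mod 7); the common zeros in that column are the intersection.
  x = 0: f ≡ 0 at y ∈ {1}; g ≡ 0 at y ∈ {1}; common: {1}.
  x = 1: f ≡ 0 at y ∈ {1}; g ≡ 0 at y ∈ ∅; common: ∅.
  x = 2: f ≡ 0 at y ∈ {1}; g ≡ 0 at y ∈ {0}; common: ∅.
  x = 3: f ≡ 0 at y ∈ {1}; g ≡ 0 at y ∈ {2}; common: ∅.
  x = 4: f ≡ 0 at y ∈ {1}; g ≡ 0 at y ∈ {5}; common: ∅.
  x = 5: f ≡ 0 at y ∈ {1}; g ≡ 0 at y ∈ {3}; common: ∅.
  x = 6: f ≡ 0 at y ∈ {1}; g ≡ 0 at y ∈ {6}; common: ∅.
Collecting: common zeros = {(0, 1)}, so the count is 1.
Comparison with the Bézout bound: 1 ≤ 2 = deg(f)·deg(g), as expected for curves with no common component (the affine F_7-count falls short of the bound because intersections may lie at infinity, over extension fields, or carry multiplicity).


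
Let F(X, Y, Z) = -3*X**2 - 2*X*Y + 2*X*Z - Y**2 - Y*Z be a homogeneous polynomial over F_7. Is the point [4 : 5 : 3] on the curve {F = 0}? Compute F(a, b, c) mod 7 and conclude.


F(4,5,3) ≡ 1 (mod 7); P is NOT on the curve.

Evaluate F(4, 5, 3) term-by-term (mod 7).
  -3*X**2 ↦ -3·16·1·1 = -48
  -2*X*Y ↦ -2·4·5·1 = -40
  2*X*Z ↦ 2·4·1·3 = 24
  -Y**2 ↦ -1·1·25·1 = -25
  -Y*Z ↦ -1·1·5·3 = -15
Sum: F(4, 5, 3) = (-48) + (-40) + (24) + (-25) + (-15) = -104.
Reducing mod 7: -104 ≡ 1 (mod 7).
Since F(a, b, c) ≡ 1 ≠ 0 (mod 7), P does NOT lie on the curve.


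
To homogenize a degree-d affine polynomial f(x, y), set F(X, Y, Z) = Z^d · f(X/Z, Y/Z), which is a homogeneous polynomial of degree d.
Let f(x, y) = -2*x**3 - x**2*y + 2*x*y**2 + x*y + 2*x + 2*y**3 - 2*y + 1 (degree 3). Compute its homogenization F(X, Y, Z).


F(X, Y, Z) = -2*X**3 - X**2*Y + 2*X*Y**2 + X*Y*Z + 2*X*Z**2 + 2*Y**3 - 2*Y*Z**2 + Z**3

deg(f) = 3.
Substitute x = X/Z, y = Y/Z into f, then multiply by Z^3.
  monomial -2·x^3·y^0 ↦ -2·X^3·Y^0·Z^0.
  monomial -1·x^2·y^1 ↦ -1·X^2·Y^1·Z^0.
  monomial 2·x^1·y^2 ↦ 2·X^1·Y^2·Z^0.
  monomial 1·x^1·y^1 ↦ 1·X^1·Y^1·Z^1.
  monomial 2·x^1·y^0 ↦ 2·X^1·Y^0·Z^2.
  monomial 2·x^0·y^3 ↦ 2·X^0·Y^3·Z^0.
  monomial -2·x^0·y^1 ↦ -2·X^0·Y^1·Z^2.
  monomial 1·x^0·y^0 ↦ 1·X^0·Y^0·Z^3.
Collecting: F(X, Y, Z) = -2*X**3 - X**2*Y + 2*X*Y**2 + X*Y*Z + 2*X*Z**2 + 2*Y**3 - 2*Y*Z**2 + Z**3.


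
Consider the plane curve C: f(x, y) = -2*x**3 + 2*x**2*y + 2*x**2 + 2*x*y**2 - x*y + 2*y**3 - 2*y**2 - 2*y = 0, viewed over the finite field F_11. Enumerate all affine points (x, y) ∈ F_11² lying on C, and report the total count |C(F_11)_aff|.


Affine F_11-points: {(0, 0), (0, 4), (0, 8), (1, 0), (2, 1), (3, 2), (5, 2), (5, 3), (6, 2), (7, 4), (7, 5), (7, 7), (8, 6), (9, 4)}; count = 14.

For each of the 121 pairs (x, y) ∈ F_11², evaluate f(x, y) mod 11. Record the zeros.
  x = 0: [0↦0, 1↦9, 2↦4, 3↦8, 4↦0, 5↦3, 6↦7, 7↦2, 8↦0, 9↦2, 10↦9]  zeros at y ∈ {0, 4, 8}
  x = 1: [0↦0, 1↦1, 2↦3, 3↦7, 4↦3, 5↦3, 6↦8, 7↦8, 8↦4, 9↦8, 10↦10]  zeros at y ∈ {0}
  x = 2: [0↦3, 1↦0, 2↦2, 3↦10, 4↦3, 5↦4, 6↦3, 7↦1, 8↦10, 9↦9, 10↦10]  zeros at y ∈ {1}
  x = 3: [0↦8, 1↦5, 2↦0, 3↦5, 4↦10, 5↦5, 6↦2, 7↦2, 8↦6, 9↦4, 10↦8]  zeros at y ∈ {2}
  x = 4: [0↦3, 1↦4, 2↦7, 3↦2, 4↦1, 5↦5, 6↦4, 7↦10, 8↦2, 9↦3, 10↦3]  zeros at y ∈ ∅
  x = 5: [0↦9, 1↦7, 2↦0, 3↦0, 4↦8, 5↦3, 6↦8, 7↦2, 8↦8, 9↦5, 10↦5]  zeros at y ∈ {2, 3}
  x = 6: [0↦3, 1↦2, 2↦0, 3↦9, 4↦8, 5↦9, 6↦2, 7↦10, 8↦1, 9↦9, 10↦2]  zeros at y ∈ {2}
  x = 7: [0↦6, 1↦10, 2↦6, 3↦6, 4↦0, 5↦0, 6↦7, 7↦0, 8↦2, 9↦3, 10↦4]  zeros at y ∈ {4, 5, 7}
  x = 8: [0↦6, 1↦8, 2↦6, 3↦1, 4↦5, 5↦8, 6↦0, 7↦4, 8↦10, 9↦8, 10↦10]  zeros at y ∈ {6}
  x = 9: [0↦2, 1↦6, 2↦10, 3↦4, 4↦0, 5↦10, 6↦2, 7↦10, 8↦2, 9↦1, 10↦8]  zeros at y ∈ {4}
  x = 10: [0↦4, 1↦3, 2↦6, 3↦3, 4↦6, 5↦5, 6↦1, 7↦6, 8↦10, 9↦3, 10↦8]  zeros at y ∈ ∅
Collecting zeros: affine points = {(0, 0), (0, 4), (0, 8), (1, 0), (2, 1), (3, 2), (5, 2), (5, 3), (6, 2), (7, 4), (7, 5), (7, 7), (8, 6), (9, 4)}.
Total count |C(F_11)_aff| = 14.
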